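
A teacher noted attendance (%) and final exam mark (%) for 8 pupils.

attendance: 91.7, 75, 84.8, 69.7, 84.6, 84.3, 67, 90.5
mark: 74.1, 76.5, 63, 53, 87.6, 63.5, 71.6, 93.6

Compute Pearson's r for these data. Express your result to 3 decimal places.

0.480

n = 8, Σx = 647.6, Σy = 582.9, Σx² = 53025.92, Σy² = 43714.59, Σxy = 47600.98
nΣxy − ΣxΣy = 380807.84 − 377486.04 = 3321.8
nΣx² − (Σx)² = 424207.36 − 419385.76 = 4821.6; nΣy² − (Σy)² = 349716.72 − 339772.41 = 9944.31
r = 3321.8 / √(4821.6 × 9944.31) = 3321.8 / 6924.4123 ≈ 0.480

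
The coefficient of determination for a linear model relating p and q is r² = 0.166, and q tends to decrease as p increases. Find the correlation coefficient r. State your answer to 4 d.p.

|r| = √0.166 = 0.4074
The association is negative, so r = −0.4074.

-0.4074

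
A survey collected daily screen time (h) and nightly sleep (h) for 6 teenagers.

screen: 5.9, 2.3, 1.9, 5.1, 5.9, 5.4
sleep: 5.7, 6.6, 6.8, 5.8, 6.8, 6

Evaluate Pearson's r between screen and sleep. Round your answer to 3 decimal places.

-0.578

n = 6, Σx = 26.5, Σy = 37.7, Σx² = 133.69, Σy² = 238.17, Σxy = 163.83
nΣxy − ΣxΣy = 982.98 − 999.05 = -16.07
nΣx² − (Σx)² = 802.14 − 702.25 = 99.89; nΣy² − (Σy)² = 1429.02 − 1421.29 = 7.73
r = -16.07 / √(99.89 × 7.73) = -16.07 / 27.7876 ≈ -0.578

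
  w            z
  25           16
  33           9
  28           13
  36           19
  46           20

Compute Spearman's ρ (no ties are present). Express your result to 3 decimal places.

Rank w: 1, 3, 2, 4, 5
Rank z: 3, 1, 2, 4, 5
d = rank(w) − rank(z): -2, 2, 0, 0, 0; Σd² = 8
ρ = 1 − 6Σd² / [n(n²−1)] = 1 − 6×8 / (5×24) = 1 − 48/120 ≈ 0.600

0.600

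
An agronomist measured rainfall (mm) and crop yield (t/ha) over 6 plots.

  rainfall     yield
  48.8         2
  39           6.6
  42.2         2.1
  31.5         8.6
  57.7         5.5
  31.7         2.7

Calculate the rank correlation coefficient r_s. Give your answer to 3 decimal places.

-0.543

Rank rainfall: 5, 3, 4, 1, 6, 2
Rank yield: 1, 5, 2, 6, 4, 3
d = rank(rainfall) − rank(yield): 4, -2, 2, -5, 2, -1; Σd² = 54
ρ = 1 − 6Σd² / [n(n²−1)] = 1 − 6×54 / (6×35) = 1 − 324/210 ≈ -0.543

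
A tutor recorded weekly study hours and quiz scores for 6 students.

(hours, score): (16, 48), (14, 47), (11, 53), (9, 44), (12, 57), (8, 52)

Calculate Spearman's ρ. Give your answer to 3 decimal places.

Rank hours: 6, 5, 3, 2, 4, 1
Rank score: 3, 2, 5, 1, 6, 4
d = rank(hours) − rank(score): 3, 3, -2, 1, -2, -3; Σd² = 36
ρ = 1 − 6Σd² / [n(n²−1)] = 1 − 6×36 / (6×35) = 1 − 216/210 ≈ -0.029

-0.029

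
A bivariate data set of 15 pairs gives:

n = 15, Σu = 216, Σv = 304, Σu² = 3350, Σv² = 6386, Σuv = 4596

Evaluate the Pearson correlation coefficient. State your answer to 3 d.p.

r = (nΣuv − ΣuΣv) / √[(nΣu² − (Σu)²)(nΣv² − (Σv)²)]
Numerator: 15×4596 − 216×304 = 3276
Denominator: √[(50250 − 46656)(95790 − 92416)] = √[3594 × 3374] = 3482.2631
r = 3276 / 3482.2631 ≈ 0.941

0.941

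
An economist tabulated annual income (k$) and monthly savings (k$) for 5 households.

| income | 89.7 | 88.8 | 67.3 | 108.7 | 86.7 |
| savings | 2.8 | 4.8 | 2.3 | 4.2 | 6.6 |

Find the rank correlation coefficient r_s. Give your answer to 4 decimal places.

Rank income: 4, 3, 1, 5, 2
Rank savings: 2, 4, 1, 3, 5
d = rank(income) − rank(savings): 2, -1, 0, 2, -3; Σd² = 18
ρ = 1 − 6Σd² / [n(n²−1)] = 1 − 6×18 / (5×24) = 1 − 108/120 ≈ 0.1000

0.1000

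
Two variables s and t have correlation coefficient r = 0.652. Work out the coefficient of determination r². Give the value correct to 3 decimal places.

r² = (0.652)² = 0.425

0.425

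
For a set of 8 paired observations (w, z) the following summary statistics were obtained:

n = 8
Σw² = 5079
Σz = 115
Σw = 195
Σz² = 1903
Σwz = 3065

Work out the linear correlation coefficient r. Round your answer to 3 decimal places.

r = (nΣwz − ΣwΣz) / √[(nΣw² − (Σw)²)(nΣz² − (Σz)²)]
Numerator: 8×3065 − 195×115 = 2095
Denominator: √[(40632 − 38025)(15224 − 13225)] = √[2607 × 1999] = 2282.8476
r = 2095 / 2282.8476 ≈ 0.918

0.918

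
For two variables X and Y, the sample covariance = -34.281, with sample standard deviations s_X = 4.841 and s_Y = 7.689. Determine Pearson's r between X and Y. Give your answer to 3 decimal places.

r = Cov(X,Y) / (s_X · s_Y) = -34.281 / (4.841 × 7.689)
  = -34.281 / 37.2224 ≈ -0.921

-0.921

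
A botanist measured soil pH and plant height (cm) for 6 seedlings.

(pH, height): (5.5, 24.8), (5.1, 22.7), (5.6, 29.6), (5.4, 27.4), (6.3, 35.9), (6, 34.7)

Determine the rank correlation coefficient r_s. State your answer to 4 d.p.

0.9429

Rank pH: 3, 1, 4, 2, 6, 5
Rank height: 2, 1, 4, 3, 6, 5
d = rank(pH) − rank(height): 1, 0, 0, -1, 0, 0; Σd² = 2
ρ = 1 − 6Σd² / [n(n²−1)] = 1 − 6×2 / (6×35) = 1 − 12/210 ≈ 0.9429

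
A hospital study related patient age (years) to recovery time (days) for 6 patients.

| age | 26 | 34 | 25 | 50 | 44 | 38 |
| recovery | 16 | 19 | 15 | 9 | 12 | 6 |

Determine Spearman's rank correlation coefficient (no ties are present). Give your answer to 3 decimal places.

Rank age: 2, 3, 1, 6, 5, 4
Rank recovery: 5, 6, 4, 2, 3, 1
d = rank(age) − rank(recovery): -3, -3, -3, 4, 2, 3; Σd² = 56
ρ = 1 − 6Σd² / [n(n²−1)] = 1 − 6×56 / (6×35) = 1 − 336/210 ≈ -0.600

-0.600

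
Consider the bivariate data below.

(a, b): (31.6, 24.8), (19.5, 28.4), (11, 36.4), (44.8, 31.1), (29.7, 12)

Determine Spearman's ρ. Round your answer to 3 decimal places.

-0.300

Rank a: 4, 2, 1, 5, 3
Rank b: 2, 3, 5, 4, 1
d = rank(a) − rank(b): 2, -1, -4, 1, 2; Σd² = 26
ρ = 1 − 6Σd² / [n(n²−1)] = 1 − 6×26 / (5×24) = 1 − 156/120 ≈ -0.300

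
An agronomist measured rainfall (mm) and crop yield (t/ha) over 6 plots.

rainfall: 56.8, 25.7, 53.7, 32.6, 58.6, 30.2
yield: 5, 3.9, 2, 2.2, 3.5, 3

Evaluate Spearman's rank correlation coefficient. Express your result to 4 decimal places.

Rank rainfall: 5, 1, 4, 3, 6, 2
Rank yield: 6, 5, 1, 2, 4, 3
d = rank(rainfall) − rank(yield): -1, -4, 3, 1, 2, -1; Σd² = 32
ρ = 1 − 6Σd² / [n(n²−1)] = 1 − 6×32 / (6×35) = 1 − 192/210 ≈ 0.0857

0.0857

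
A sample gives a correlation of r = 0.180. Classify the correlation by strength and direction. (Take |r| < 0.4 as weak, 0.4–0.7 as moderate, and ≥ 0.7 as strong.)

r = 0.180 > 0 so the relationship is positive.
|r| = 0.180, which falls in the weak range.

weak positive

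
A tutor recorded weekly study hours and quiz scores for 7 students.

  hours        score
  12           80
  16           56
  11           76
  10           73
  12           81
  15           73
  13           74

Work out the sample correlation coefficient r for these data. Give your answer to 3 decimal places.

-0.672

n = 7, Σx = 89, Σy = 513, Σx² = 1159, Σy² = 38007, Σxy = 6451
nΣxy − ΣxΣy = 45157 − 45657 = -500
nΣx² − (Σx)² = 8113 − 7921 = 192; nΣy² − (Σy)² = 266049 − 263169 = 2880
r = -500 / √(192 × 2880) = -500 / 743.6128 ≈ -0.672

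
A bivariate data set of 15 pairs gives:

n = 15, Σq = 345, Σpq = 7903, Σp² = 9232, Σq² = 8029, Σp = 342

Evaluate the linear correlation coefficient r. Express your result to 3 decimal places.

r = (nΣpq − ΣpΣq) / √[(nΣp² − (Σp)²)(nΣq² − (Σq)²)]
Numerator: 15×7903 − 342×345 = 555
Denominator: √[(138480 − 116964)(120435 − 119025)] = √[21516 × 1410] = 5507.9542
r = 555 / 5507.9542 ≈ 0.101

0.101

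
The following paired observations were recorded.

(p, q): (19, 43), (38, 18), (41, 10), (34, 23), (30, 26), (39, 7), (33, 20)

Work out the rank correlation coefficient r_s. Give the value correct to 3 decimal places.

Rank p: 1, 5, 7, 4, 2, 6, 3
Rank q: 7, 3, 2, 5, 6, 1, 4
d = rank(p) − rank(q): -6, 2, 5, -1, -4, 5, -1; Σd² = 108
ρ = 1 − 6Σd² / [n(n²−1)] = 1 − 6×108 / (7×48) = 1 − 648/336 ≈ -0.929

-0.929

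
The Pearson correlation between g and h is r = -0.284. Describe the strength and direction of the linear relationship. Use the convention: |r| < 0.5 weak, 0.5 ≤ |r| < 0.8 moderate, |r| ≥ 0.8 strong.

weak negative

r = -0.284 < 0 so the relationship is negative.
|r| = 0.284, which falls in the weak range.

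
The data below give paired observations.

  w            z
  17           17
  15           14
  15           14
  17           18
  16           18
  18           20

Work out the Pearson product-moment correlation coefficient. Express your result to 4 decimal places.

n = 6, Σw = 98, Σz = 101, Σw² = 1608, Σz² = 1729, Σwz = 1663
nΣwz − ΣwΣz = 9978 − 9898 = 80
nΣw² − (Σw)² = 9648 − 9604 = 44; nΣz² − (Σz)² = 10374 − 10201 = 173
r = 80 / √(44 × 173) = 80 / 87.2468 ≈ 0.9169

0.9169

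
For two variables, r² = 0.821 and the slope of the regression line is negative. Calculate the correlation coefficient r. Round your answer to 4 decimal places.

-0.9061

|r| = √0.821 = 0.9061
The association is negative, so r = −0.9061.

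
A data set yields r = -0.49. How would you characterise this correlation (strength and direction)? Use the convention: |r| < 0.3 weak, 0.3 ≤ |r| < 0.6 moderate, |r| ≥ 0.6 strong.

moderate negative

r = -0.49 < 0 so the relationship is negative.
|r| = 0.49, which falls in the moderate range.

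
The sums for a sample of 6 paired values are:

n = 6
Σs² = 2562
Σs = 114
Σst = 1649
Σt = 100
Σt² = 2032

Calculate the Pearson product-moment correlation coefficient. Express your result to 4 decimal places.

-0.6599

r = (nΣst − ΣsΣt) / √[(nΣs² − (Σs)²)(nΣt² − (Σt)²)]
Numerator: 6×1649 − 114×100 = -1506
Denominator: √[(15372 − 12996)(12192 − 10000)] = √[2376 × 2192] = 2282.1464
r = -1506 / 2282.1464 ≈ -0.6599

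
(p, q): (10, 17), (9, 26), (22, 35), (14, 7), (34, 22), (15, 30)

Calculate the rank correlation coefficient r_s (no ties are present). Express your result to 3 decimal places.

0.314

Rank p: 2, 1, 5, 3, 6, 4
Rank q: 2, 4, 6, 1, 3, 5
d = rank(p) − rank(q): 0, -3, -1, 2, 3, -1; Σd² = 24
ρ = 1 − 6Σd² / [n(n²−1)] = 1 − 6×24 / (6×35) = 1 − 144/210 ≈ 0.314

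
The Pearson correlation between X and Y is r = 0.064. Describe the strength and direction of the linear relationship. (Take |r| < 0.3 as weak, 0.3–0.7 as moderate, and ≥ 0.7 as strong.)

r = 0.064 > 0 so the relationship is positive.
|r| = 0.064, which falls in the weak range.

weak positive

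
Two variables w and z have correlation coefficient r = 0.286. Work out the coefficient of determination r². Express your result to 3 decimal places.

r² = (0.286)² = 0.082

0.082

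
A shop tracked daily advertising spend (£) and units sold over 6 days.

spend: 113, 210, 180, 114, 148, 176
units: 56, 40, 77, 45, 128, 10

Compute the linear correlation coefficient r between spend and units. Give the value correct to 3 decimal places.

n = 6, Σx = 941, Σy = 356, Σx² = 155145, Σy² = 29174, Σxy = 54422
nΣxy − ΣxΣy = 326532 − 334996 = -8464
nΣx² − (Σx)² = 930870 − 885481 = 45389; nΣy² − (Σy)² = 175044 − 126736 = 48308
r = -8464 / √(45389 × 48308) = -8464 / 46825.7601 ≈ -0.181

-0.181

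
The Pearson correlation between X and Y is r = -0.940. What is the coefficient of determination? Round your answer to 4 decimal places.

0.8836

r² = (-0.940)² = 0.8836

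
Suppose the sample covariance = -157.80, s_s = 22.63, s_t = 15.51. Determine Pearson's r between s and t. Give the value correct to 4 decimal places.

r = Cov(s,t) / (s_s · s_t) = -157.80 / (22.63 × 15.51)
  = -157.80 / 350.9913 ≈ -0.4496

-0.4496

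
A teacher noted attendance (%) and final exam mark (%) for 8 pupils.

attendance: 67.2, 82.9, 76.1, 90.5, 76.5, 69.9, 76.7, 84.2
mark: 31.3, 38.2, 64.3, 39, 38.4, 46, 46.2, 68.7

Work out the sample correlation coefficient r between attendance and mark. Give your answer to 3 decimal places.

n = 8, Σx = 624, Σy = 372.1, Σx² = 49080.5, Σy² = 18539.11, Σxy = 29173.95
nΣxy − ΣxΣy = 233391.6 − 232190.4 = 1201.2
nΣx² − (Σx)² = 392644 − 389376 = 3268; nΣy² − (Σy)² = 148312.88 − 138458.41 = 9854.47
r = 1201.2 / √(3268 × 9854.47) = 1201.2 / 5674.8928 ≈ 0.212

0.212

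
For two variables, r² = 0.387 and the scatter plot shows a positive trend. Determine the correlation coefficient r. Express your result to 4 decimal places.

|r| = √0.387 = 0.6221
The association is positive, so r = 0.6221.

0.6221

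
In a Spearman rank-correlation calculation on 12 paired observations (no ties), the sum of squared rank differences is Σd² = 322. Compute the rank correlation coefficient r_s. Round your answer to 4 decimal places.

ρ = 1 − 6Σd² / [n(n²−1)] = 1 − 6×322 / (12×143)
  = 1 − 1932/1716 = 1 − 1.12587 ≈ -0.1259

-0.1259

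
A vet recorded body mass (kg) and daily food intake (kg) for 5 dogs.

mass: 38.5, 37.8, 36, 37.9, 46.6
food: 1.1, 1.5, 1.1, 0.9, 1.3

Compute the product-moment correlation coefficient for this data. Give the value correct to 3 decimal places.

n = 5, Σx = 196.8, Σy = 5.9, Σx² = 7815.06, Σy² = 7.17, Σxy = 233.34
nΣxy − ΣxΣy = 1166.7 − 1161.12 = 5.58
nΣx² − (Σx)² = 39075.3 − 38730.24 = 345.06; nΣy² − (Σy)² = 35.85 − 34.81 = 1.04
r = 5.58 / √(345.06 × 1.04) = 5.58 / 18.9437 ≈ 0.295

0.295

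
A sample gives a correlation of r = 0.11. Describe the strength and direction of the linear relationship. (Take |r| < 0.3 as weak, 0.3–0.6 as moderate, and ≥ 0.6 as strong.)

weak positive

r = 0.11 > 0 so the relationship is positive.
|r| = 0.11, which falls in the weak range.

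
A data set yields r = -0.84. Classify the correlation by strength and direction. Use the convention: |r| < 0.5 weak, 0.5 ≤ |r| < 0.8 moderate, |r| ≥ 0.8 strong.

strong negative

r = -0.84 < 0 so the relationship is negative.
|r| = 0.84, which falls in the strong range.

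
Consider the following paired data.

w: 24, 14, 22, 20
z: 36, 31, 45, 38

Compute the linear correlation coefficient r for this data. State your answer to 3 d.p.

n = 4, Σw = 80, Σz = 150, Σw² = 1656, Σz² = 5726, Σwz = 3048
nΣwz − ΣwΣz = 12192 − 12000 = 192
nΣw² − (Σw)² = 6624 − 6400 = 224; nΣz² − (Σz)² = 22904 − 22500 = 404
r = 192 / √(224 × 404) = 192 / 300.8255 ≈ 0.638

0.638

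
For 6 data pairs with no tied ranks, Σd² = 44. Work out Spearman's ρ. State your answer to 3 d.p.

-0.257

ρ = 1 − 6Σd² / [n(n²−1)] = 1 − 6×44 / (6×35)
  = 1 − 264/210 = 1 − 1.2571 ≈ -0.257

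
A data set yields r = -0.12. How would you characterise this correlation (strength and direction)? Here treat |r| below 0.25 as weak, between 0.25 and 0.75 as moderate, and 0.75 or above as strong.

weak negative

r = -0.12 < 0 so the relationship is negative.
|r| = 0.12, which falls in the weak range.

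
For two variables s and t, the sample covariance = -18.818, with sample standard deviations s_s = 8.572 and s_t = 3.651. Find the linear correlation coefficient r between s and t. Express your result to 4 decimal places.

r = Cov(s,t) / (s_s · s_t) = -18.818 / (8.572 × 3.651)
  = -18.818 / 31.2964 ≈ -0.6013

-0.6013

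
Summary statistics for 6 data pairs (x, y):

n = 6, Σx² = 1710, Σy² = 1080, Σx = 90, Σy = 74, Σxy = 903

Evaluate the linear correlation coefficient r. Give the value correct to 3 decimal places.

-0.843

r = (nΣxy − ΣxΣy) / √[(nΣx² − (Σx)²)(nΣy² − (Σy)²)]
Numerator: 6×903 − 90×74 = -1242
Denominator: √[(10260 − 8100)(6480 − 5476)] = √[2160 × 1004] = 1472.6303
r = -1242 / 1472.6303 ≈ -0.843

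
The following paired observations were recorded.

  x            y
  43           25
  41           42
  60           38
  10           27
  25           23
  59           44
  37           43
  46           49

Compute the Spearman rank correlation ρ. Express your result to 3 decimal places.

0.476

Rank x: 5, 4, 8, 1, 2, 7, 3, 6
Rank y: 2, 5, 4, 3, 1, 7, 6, 8
d = rank(x) − rank(y): 3, -1, 4, -2, 1, 0, -3, -2; Σd² = 44
ρ = 1 − 6Σd² / [n(n²−1)] = 1 − 6×44 / (8×63) = 1 − 264/504 ≈ 0.476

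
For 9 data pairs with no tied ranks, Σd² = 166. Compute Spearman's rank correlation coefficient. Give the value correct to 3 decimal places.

-0.383

ρ = 1 − 6Σd² / [n(n²−1)] = 1 − 6×166 / (9×80)
  = 1 − 996/720 = 1 − 1.3833 ≈ -0.383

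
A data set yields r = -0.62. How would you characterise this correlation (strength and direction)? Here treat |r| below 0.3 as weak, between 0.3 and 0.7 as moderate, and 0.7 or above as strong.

moderate negative

r = -0.62 < 0 so the relationship is negative.
|r| = 0.62, which falls in the moderate range.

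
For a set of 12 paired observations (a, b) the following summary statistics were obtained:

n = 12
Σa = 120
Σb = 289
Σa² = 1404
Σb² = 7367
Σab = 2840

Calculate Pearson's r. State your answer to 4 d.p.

-0.1735

r = (nΣab − ΣaΣb) / √[(nΣa² − (Σa)²)(nΣb² − (Σb)²)]
Numerator: 12×2840 − 120×289 = -600
Denominator: √[(16848 − 14400)(88404 − 83521)] = √[2448 × 4883] = 3457.3956
r = -600 / 3457.3956 ≈ -0.1735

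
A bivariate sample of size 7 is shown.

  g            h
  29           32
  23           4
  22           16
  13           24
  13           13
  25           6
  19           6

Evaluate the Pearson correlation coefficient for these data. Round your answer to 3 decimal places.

n = 7, Σg = 144, Σh = 101, Σg² = 3178, Σh² = 2113, Σgh = 2117
nΣgh − ΣgΣh = 14819 − 14544 = 275
nΣg² − (Σg)² = 22246 − 20736 = 1510; nΣh² − (Σh)² = 14791 − 10201 = 4590
r = 275 / √(1510 × 4590) = 275 / 2632.6603 ≈ 0.104

0.104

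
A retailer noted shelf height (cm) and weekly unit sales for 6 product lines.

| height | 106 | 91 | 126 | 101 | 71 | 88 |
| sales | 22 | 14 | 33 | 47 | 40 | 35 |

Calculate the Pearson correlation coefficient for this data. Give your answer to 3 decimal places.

-0.114

n = 6, Σx = 583, Σy = 191, Σx² = 58379, Σy² = 6803, Σxy = 18431
nΣxy − ΣxΣy = 110586 − 111353 = -767
nΣx² − (Σx)² = 350274 − 339889 = 10385; nΣy² − (Σy)² = 40818 − 36481 = 4337
r = -767 / √(10385 × 4337) = -767 / 6711.1657 ≈ -0.114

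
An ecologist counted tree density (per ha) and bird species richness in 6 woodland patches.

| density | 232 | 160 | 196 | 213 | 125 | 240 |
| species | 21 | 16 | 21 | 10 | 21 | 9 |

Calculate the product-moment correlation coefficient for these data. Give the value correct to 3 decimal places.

-0.465

n = 6, Σx = 1166, Σy = 98, Σx² = 236434, Σy² = 1760, Σxy = 18463
nΣxy − ΣxΣy = 110778 − 114268 = -3490
nΣx² − (Σx)² = 1418604 − 1359556 = 59048; nΣy² − (Σy)² = 10560 − 9604 = 956
r = -3490 / √(59048 × 956) = -3490 / 7513.3140 ≈ -0.465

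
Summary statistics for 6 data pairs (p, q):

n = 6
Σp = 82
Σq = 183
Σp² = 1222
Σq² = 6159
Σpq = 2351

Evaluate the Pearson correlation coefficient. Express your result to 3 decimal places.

-0.620

r = (nΣpq − ΣpΣq) / √[(nΣp² − (Σp)²)(nΣq² − (Σq)²)]
Numerator: 6×2351 − 82×183 = -900
Denominator: √[(7332 − 6724)(36954 − 33489)] = √[608 × 3465] = 1451.4544
r = -900 / 1451.4544 ≈ -0.620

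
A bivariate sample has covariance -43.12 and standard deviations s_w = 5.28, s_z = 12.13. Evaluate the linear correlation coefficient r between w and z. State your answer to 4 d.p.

-0.6733

r = Cov(w,z) / (s_w · s_z) = -43.12 / (5.28 × 12.13)
  = -43.12 / 64.0464 ≈ -0.6733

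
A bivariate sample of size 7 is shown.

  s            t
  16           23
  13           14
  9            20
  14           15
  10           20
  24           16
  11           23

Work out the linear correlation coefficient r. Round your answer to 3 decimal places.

n = 7, Σs = 97, Σt = 131, Σs² = 1499, Σt² = 2535, Σst = 1777
nΣst − ΣsΣt = 12439 − 12707 = -268
nΣs² − (Σs)² = 10493 − 9409 = 1084; nΣt² − (Σt)² = 17745 − 17161 = 584
r = -268 / √(1084 × 584) = -268 / 795.6482 ≈ -0.337

-0.337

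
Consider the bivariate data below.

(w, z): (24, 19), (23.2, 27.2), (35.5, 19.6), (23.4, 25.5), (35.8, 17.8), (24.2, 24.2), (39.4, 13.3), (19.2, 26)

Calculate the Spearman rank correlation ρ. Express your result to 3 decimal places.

-0.905

Rank w: 4, 2, 6, 3, 7, 5, 8, 1
Rank z: 3, 8, 4, 6, 2, 5, 1, 7
d = rank(w) − rank(z): 1, -6, 2, -3, 5, 0, 7, -6; Σd² = 160
ρ = 1 − 6Σd² / [n(n²−1)] = 1 − 6×160 / (8×63) = 1 − 960/504 ≈ -0.905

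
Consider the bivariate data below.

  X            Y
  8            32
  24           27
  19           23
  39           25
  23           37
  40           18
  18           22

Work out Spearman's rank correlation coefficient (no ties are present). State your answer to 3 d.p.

Rank X: 1, 5, 3, 6, 4, 7, 2
Rank Y: 6, 5, 3, 4, 7, 1, 2
d = rank(X) − rank(Y): -5, 0, 0, 2, -3, 6, 0; Σd² = 74
ρ = 1 − 6Σd² / [n(n²−1)] = 1 − 6×74 / (7×48) = 1 − 444/336 ≈ -0.321

-0.321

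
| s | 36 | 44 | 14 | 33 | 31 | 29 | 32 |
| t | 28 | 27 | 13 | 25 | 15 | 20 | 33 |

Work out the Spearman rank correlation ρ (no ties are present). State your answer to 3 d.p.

Rank s: 6, 7, 1, 5, 3, 2, 4
Rank t: 6, 5, 1, 4, 2, 3, 7
d = rank(s) − rank(t): 0, 2, 0, 1, 1, -1, -3; Σd² = 16
ρ = 1 − 6Σd² / [n(n²−1)] = 1 − 6×16 / (7×48) = 1 − 96/336 ≈ 0.714

0.714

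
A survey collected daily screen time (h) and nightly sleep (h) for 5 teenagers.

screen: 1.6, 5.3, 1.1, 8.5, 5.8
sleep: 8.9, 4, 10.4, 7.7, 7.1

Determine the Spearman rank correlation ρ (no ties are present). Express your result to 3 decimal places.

-0.600

Rank screen: 2, 3, 1, 5, 4
Rank sleep: 4, 1, 5, 3, 2
d = rank(screen) − rank(sleep): -2, 2, -4, 2, 2; Σd² = 32
ρ = 1 − 6Σd² / [n(n²−1)] = 1 − 6×32 / (5×24) = 1 − 192/120 ≈ -0.600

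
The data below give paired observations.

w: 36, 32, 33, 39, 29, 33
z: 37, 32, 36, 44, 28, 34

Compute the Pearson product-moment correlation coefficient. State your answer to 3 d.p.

n = 6, Σw = 202, Σz = 211, Σw² = 6860, Σz² = 7565, Σwz = 7194
nΣwz − ΣwΣz = 43164 − 42622 = 542
nΣw² − (Σw)² = 41160 − 40804 = 356; nΣz² − (Σz)² = 45390 − 44521 = 869
r = 542 / √(356 × 869) = 542 / 556.2050 ≈ 0.974

0.974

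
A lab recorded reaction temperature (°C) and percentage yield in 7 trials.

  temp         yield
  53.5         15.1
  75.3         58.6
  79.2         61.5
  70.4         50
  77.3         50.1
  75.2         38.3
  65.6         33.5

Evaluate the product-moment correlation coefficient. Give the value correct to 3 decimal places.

n = 7, Σx = 496.5, Σy = 307.1, Σx² = 35694.83, Σy² = 15043.37, Σxy = 22561.72
nΣxy − ΣxΣy = 157932.04 − 152475.15 = 5456.89
nΣx² − (Σx)² = 249863.81 − 246512.25 = 3351.56; nΣy² − (Σy)² = 105303.59 − 94310.41 = 10993.18
r = 5456.89 / √(3351.56 × 10993.18) = 5456.89 / 6069.9508 ≈ 0.899

0.899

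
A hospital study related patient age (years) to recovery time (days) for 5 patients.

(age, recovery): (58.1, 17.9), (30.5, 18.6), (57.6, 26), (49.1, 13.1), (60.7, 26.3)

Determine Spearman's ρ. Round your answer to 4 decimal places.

Rank age: 4, 1, 3, 2, 5
Rank recovery: 2, 3, 4, 1, 5
d = rank(age) − rank(recovery): 2, -2, -1, 1, 0; Σd² = 10
ρ = 1 − 6Σd² / [n(n²−1)] = 1 − 6×10 / (5×24) = 1 − 60/120 ≈ 0.5000

0.5000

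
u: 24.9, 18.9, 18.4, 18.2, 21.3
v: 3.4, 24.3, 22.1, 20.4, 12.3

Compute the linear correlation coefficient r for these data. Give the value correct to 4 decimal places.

-0.9649

n = 5, Σu = 101.7, Σv = 82.5, Σu² = 2100.71, Σv² = 1657.91, Σuv = 1583.84
nΣuv − ΣuΣv = 7919.2 − 8390.25 = -471.05
nΣu² − (Σu)² = 10503.55 − 10342.89 = 160.66; nΣv² − (Σv)² = 8289.55 − 6806.25 = 1483.3
r = -471.05 / √(160.66 × 1483.3) = -471.05 / 488.1670 ≈ -0.9649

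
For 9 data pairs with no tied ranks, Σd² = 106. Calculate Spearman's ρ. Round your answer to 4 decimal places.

0.1167

ρ = 1 − 6Σd² / [n(n²−1)] = 1 − 6×106 / (9×80)
  = 1 − 636/720 = 1 − 0.88333 ≈ 0.1167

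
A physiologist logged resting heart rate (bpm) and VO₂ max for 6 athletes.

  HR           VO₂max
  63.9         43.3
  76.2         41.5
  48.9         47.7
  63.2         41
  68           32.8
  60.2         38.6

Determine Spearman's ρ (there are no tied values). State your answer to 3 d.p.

Rank HR: 4, 6, 1, 3, 5, 2
Rank VO₂max: 5, 4, 6, 3, 1, 2
d = rank(HR) − rank(VO₂max): -1, 2, -5, 0, 4, 0; Σd² = 46
ρ = 1 − 6Σd² / [n(n²−1)] = 1 − 6×46 / (6×35) = 1 − 276/210 ≈ -0.314

-0.314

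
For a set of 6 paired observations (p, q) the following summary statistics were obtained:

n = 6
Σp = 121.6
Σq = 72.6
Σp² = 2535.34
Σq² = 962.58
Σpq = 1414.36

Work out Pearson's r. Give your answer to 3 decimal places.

-0.738

r = (nΣpq − ΣpΣq) / √[(nΣp² − (Σp)²)(nΣq² − (Σq)²)]
Numerator: 6×1414.36 − 121.6×72.6 = -342
Denominator: √[(15212.04 − 14786.56)(5775.48 − 5270.76)] = √[425.48 × 504.72] = 463.4094
r = -342 / 463.4094 ≈ -0.738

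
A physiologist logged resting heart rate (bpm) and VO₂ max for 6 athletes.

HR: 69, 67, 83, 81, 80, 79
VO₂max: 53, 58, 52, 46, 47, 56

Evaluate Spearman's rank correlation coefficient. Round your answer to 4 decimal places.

Rank HR: 2, 1, 6, 5, 4, 3
Rank VO₂max: 4, 6, 3, 1, 2, 5
d = rank(HR) − rank(VO₂max): -2, -5, 3, 4, 2, -2; Σd² = 62
ρ = 1 − 6Σd² / [n(n²−1)] = 1 − 6×62 / (6×35) = 1 − 372/210 ≈ -0.7714

-0.7714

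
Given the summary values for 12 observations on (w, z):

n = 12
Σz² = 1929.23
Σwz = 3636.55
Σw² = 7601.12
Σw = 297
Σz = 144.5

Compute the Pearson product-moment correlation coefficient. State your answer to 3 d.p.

0.276

r = (nΣwz − ΣwΣz) / √[(nΣw² − (Σw)²)(nΣz² − (Σz)²)]
Numerator: 12×3636.55 − 297×144.5 = 722.1
Denominator: √[(91213.44 − 88209)(23150.76 − 20880.25)] = √[3004.44 × 2270.51] = 2611.8214
r = 722.1 / 2611.8214 ≈ 0.276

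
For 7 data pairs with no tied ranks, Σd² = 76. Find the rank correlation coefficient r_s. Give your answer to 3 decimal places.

ρ = 1 − 6Σd² / [n(n²−1)] = 1 − 6×76 / (7×48)
  = 1 − 456/336 = 1 − 1.3571 ≈ -0.357

-0.357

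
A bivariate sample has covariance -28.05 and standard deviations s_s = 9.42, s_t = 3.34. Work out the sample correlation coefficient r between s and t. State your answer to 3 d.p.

-0.892

r = Cov(s,t) / (s_s · s_t) = -28.05 / (9.42 × 3.34)
  = -28.05 / 31.4628 ≈ -0.892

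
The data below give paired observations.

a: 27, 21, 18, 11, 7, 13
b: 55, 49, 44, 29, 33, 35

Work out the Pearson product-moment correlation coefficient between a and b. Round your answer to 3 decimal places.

n = 6, Σa = 97, Σb = 245, Σa² = 1833, Σb² = 10517, Σab = 4311
nΣab − ΣaΣb = 25866 − 23765 = 2101
nΣa² − (Σa)² = 10998 − 9409 = 1589; nΣb² − (Σb)² = 63102 − 60025 = 3077
r = 2101 / √(1589 × 3077) = 2101 / 2211.1881 ≈ 0.950

0.950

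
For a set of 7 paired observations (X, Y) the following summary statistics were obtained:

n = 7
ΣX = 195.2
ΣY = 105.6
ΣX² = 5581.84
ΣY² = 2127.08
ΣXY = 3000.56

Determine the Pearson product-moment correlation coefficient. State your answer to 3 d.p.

0.205

r = (nΣXY − ΣXΣY) / √[(nΣX² − (ΣX)²)(nΣY² − (ΣY)²)]
Numerator: 7×3000.56 − 195.2×105.6 = 390.8
Denominator: √[(39072.88 − 38103.04)(14889.56 − 11151.36)] = √[969.84 × 3738.2] = 1904.0630
r = 390.8 / 1904.0630 ≈ 0.205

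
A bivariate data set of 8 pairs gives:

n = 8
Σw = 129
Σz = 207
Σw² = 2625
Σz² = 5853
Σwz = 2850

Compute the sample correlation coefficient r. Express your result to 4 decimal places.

-0.9376

r = (nΣwz − ΣwΣz) / √[(nΣw² − (Σw)²)(nΣz² − (Σz)²)]
Numerator: 8×2850 − 129×207 = -3903
Denominator: √[(21000 − 16641)(46824 − 42849)] = √[4359 × 3975] = 4162.5743
r = -3903 / 4162.5743 ≈ -0.9376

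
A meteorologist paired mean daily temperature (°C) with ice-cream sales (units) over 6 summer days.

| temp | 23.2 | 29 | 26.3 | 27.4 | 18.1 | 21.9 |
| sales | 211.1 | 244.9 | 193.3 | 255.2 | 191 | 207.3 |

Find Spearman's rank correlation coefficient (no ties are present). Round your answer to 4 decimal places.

0.7714

Rank temp: 3, 6, 4, 5, 1, 2
Rank sales: 4, 5, 2, 6, 1, 3
d = rank(temp) − rank(sales): -1, 1, 2, -1, 0, -1; Σd² = 8
ρ = 1 − 6Σd² / [n(n²−1)] = 1 − 6×8 / (6×35) = 1 − 48/210 ≈ 0.7714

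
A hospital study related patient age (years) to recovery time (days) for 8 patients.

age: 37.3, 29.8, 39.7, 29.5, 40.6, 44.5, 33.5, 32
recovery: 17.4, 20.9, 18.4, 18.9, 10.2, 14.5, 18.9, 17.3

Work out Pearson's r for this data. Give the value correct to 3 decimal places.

-0.699

n = 8, Σx = 286.9, Σy = 136.5, Σx² = 10500.53, Σy² = 2406.13, Σxy = 4805.99
nΣxy − ΣxΣy = 38447.92 − 39161.85 = -713.93
nΣx² − (Σx)² = 84004.24 − 82311.61 = 1692.63; nΣy² − (Σy)² = 19249.04 − 18632.25 = 616.79
r = -713.93 / √(1692.63 × 616.79) = -713.93 / 1021.7618 ≈ -0.699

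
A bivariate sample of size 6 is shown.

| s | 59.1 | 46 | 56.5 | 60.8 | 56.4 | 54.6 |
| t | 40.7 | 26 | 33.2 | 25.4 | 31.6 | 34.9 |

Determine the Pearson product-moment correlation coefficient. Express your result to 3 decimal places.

n = 6, Σs = 333.4, Σt = 191.8, Σs² = 18659.82, Σt² = 6296.46, Σst = 10709.27
nΣst − ΣsΣt = 64255.62 − 63946.12 = 309.5
nΣs² − (Σs)² = 111958.92 − 111155.56 = 803.36; nΣt² − (Σt)² = 37778.76 − 36787.24 = 991.52
r = 309.5 / √(803.36 × 991.52) = 309.5 / 892.4951 ≈ 0.347

0.347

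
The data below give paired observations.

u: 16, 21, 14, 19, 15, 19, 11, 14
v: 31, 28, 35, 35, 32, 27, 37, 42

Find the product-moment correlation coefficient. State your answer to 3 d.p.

n = 8, Σu = 129, Σv = 267, Σu² = 2157, Σv² = 9081, Σuv = 4227
nΣuv − ΣuΣv = 33816 − 34443 = -627
nΣu² − (Σu)² = 17256 − 16641 = 615; nΣv² − (Σv)² = 72648 − 71289 = 1359
r = -627 / √(615 × 1359) = -627 / 914.2128 ≈ -0.686

-0.686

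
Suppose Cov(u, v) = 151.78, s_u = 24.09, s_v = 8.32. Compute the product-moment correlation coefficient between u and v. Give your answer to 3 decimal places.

r = Cov(u,v) / (s_u · s_v) = 151.78 / (24.09 × 8.32)
  = 151.78 / 200.4288 ≈ 0.757

0.757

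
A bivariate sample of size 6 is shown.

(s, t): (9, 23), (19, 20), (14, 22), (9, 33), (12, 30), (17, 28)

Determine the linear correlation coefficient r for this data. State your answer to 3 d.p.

-0.494

n = 6, Σs = 80, Σt = 156, Σs² = 1152, Σt² = 4186, Σst = 2028
nΣst − ΣsΣt = 12168 − 12480 = -312
nΣs² − (Σs)² = 6912 − 6400 = 512; nΣt² − (Σt)² = 25116 − 24336 = 780
r = -312 / √(512 × 780) = -312 / 631.9494 ≈ -0.494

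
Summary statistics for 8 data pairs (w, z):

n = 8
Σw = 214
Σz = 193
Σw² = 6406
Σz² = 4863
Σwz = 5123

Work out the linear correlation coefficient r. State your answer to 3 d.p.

-0.106

r = (nΣwz − ΣwΣz) / √[(nΣw² − (Σw)²)(nΣz² − (Σz)²)]
Numerator: 8×5123 − 214×193 = -318
Denominator: √[(51248 − 45796)(38904 − 37249)] = √[5452 × 1655] = 3003.8409
r = -318 / 3003.8409 ≈ -0.106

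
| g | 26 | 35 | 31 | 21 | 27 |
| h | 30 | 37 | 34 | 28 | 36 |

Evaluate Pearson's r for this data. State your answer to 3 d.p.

n = 5, Σg = 140, Σh = 165, Σg² = 4032, Σh² = 5505, Σgh = 4689
nΣgh − ΣgΣh = 23445 − 23100 = 345
nΣg² − (Σg)² = 20160 − 19600 = 560; nΣh² − (Σh)² = 27525 − 27225 = 300
r = 345 / √(560 × 300) = 345 / 409.8780 ≈ 0.842

0.842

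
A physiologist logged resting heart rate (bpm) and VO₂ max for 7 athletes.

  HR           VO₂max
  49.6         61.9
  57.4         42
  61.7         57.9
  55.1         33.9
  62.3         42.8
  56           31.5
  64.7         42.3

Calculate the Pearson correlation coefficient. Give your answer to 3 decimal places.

n = 7, Σx = 406.8, Σy = 312.3, Σx² = 23801.2, Σy² = 14710.61, Σxy = 18088.61
nΣxy − ΣxΣy = 126620.27 − 127043.64 = -423.37
nΣx² − (Σx)² = 166608.4 − 165486.24 = 1122.16; nΣy² − (Σy)² = 102974.27 − 97531.29 = 5442.98
r = -423.37 / √(1122.16 × 5442.98) = -423.37 / 2471.4155 ≈ -0.171

-0.171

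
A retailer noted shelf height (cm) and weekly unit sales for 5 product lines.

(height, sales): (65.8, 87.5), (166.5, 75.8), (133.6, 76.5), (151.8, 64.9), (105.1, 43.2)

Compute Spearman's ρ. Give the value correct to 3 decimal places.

-0.300

Rank height: 1, 5, 3, 4, 2
Rank sales: 5, 3, 4, 2, 1
d = rank(height) − rank(sales): -4, 2, -1, 2, 1; Σd² = 26
ρ = 1 − 6Σd² / [n(n²−1)] = 1 − 6×26 / (5×24) = 1 − 156/120 ≈ -0.300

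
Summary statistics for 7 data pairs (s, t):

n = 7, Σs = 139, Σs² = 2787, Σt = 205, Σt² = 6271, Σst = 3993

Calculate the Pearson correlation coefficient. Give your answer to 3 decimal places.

-0.917

r = (nΣst − ΣsΣt) / √[(nΣs² − (Σs)²)(nΣt² − (Σt)²)]
Numerator: 7×3993 − 139×205 = -544
Denominator: √[(19509 − 19321)(43897 − 42025)] = √[188 × 1872] = 593.2419
r = -544 / 593.2419 ≈ -0.917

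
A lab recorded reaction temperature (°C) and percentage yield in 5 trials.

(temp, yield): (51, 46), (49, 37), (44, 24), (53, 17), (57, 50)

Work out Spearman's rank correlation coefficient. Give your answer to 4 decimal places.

0.4000

Rank temp: 3, 2, 1, 4, 5
Rank yield: 4, 3, 2, 1, 5
d = rank(temp) − rank(yield): -1, -1, -1, 3, 0; Σd² = 12
ρ = 1 − 6Σd² / [n(n²−1)] = 1 − 6×12 / (5×24) = 1 − 72/120 ≈ 0.4000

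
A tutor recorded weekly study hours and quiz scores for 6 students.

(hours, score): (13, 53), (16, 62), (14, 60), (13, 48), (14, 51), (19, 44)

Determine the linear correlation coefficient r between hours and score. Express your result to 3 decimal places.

n = 6, Σx = 89, Σy = 318, Σx² = 1347, Σy² = 17094, Σxy = 4695
nΣxy − ΣxΣy = 28170 − 28302 = -132
nΣx² − (Σx)² = 8082 − 7921 = 161; nΣy² − (Σy)² = 102564 − 101124 = 1440
r = -132 / √(161 × 1440) = -132 / 481.4977 ≈ -0.274

-0.274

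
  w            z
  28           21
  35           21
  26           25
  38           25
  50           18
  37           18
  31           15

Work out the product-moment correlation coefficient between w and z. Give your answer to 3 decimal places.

-0.284

n = 7, Σw = 245, Σz = 143, Σw² = 8959, Σz² = 3005, Σwz = 4954
nΣwz − ΣwΣz = 34678 − 35035 = -357
nΣw² − (Σw)² = 62713 − 60025 = 2688; nΣz² − (Σz)² = 21035 − 20449 = 586
r = -357 / √(2688 × 586) = -357 / 1255.0570 ≈ -0.284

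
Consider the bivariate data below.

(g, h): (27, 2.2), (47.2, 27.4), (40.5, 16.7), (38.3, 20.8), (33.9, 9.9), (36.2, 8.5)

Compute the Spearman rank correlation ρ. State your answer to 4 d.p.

0.8857

Rank g: 1, 6, 5, 4, 2, 3
Rank h: 1, 6, 4, 5, 3, 2
d = rank(g) − rank(h): 0, 0, 1, -1, -1, 1; Σd² = 4
ρ = 1 − 6Σd² / [n(n²−1)] = 1 − 6×4 / (6×35) = 1 − 24/210 ≈ 0.8857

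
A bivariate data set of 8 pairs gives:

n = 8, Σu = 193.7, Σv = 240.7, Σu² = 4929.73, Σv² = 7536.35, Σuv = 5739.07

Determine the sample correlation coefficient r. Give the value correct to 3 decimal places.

r = (nΣuv − ΣuΣv) / √[(nΣu² − (Σu)²)(nΣv² − (Σv)²)]
Numerator: 8×5739.07 − 193.7×240.7 = -711.03
Denominator: √[(39437.84 − 37519.69)(60290.8 − 57936.49)] = √[1918.15 × 2354.31] = 2125.0693
r = -711.03 / 2125.0693 ≈ -0.335

-0.335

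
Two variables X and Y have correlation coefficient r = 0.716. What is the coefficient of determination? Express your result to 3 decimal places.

r² = (0.716)² = 0.513

0.513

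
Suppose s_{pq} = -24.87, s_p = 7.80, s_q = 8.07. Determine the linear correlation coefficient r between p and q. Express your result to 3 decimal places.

r = Cov(p,q) / (s_p · s_q) = -24.87 / (7.80 × 8.07)
  = -24.87 / 62.9460 ≈ -0.395

-0.395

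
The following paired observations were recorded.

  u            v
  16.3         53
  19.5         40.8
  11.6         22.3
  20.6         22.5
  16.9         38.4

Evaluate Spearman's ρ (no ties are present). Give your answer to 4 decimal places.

0.1000

Rank u: 2, 4, 1, 5, 3
Rank v: 5, 4, 1, 2, 3
d = rank(u) − rank(v): -3, 0, 0, 3, 0; Σd² = 18
ρ = 1 − 6Σd² / [n(n²−1)] = 1 − 6×18 / (5×24) = 1 − 108/120 ≈ 0.1000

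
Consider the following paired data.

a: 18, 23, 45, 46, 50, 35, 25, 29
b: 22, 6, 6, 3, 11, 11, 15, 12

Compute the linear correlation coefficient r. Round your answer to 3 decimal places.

-0.623

n = 8, Σa = 271, Σb = 86, Σa² = 10185, Σb² = 1176, Σab = 2600
nΣab − ΣaΣb = 20800 − 23306 = -2506
nΣa² − (Σa)² = 81480 − 73441 = 8039; nΣb² − (Σb)² = 9408 − 7396 = 2012
r = -2506 / √(8039 × 2012) = -2506 / 4021.7494 ≈ -0.623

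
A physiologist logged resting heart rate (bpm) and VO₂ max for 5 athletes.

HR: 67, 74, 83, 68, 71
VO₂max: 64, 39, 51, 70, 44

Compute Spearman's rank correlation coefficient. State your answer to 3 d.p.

-0.600

Rank HR: 1, 4, 5, 2, 3
Rank VO₂max: 4, 1, 3, 5, 2
d = rank(HR) − rank(VO₂max): -3, 3, 2, -3, 1; Σd² = 32
ρ = 1 − 6Σd² / [n(n²−1)] = 1 − 6×32 / (5×24) = 1 − 192/120 ≈ -0.600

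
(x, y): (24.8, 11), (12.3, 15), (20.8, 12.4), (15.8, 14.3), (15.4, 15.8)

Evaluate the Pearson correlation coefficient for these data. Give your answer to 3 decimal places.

-0.930

n = 5, Σx = 89.1, Σy = 68.5, Σx² = 1685.77, Σy² = 953.89, Σxy = 1184.48
nΣxy − ΣxΣy = 5922.4 − 6103.35 = -180.95
nΣx² − (Σx)² = 8428.85 − 7938.81 = 490.04; nΣy² − (Σy)² = 4769.45 − 4692.25 = 77.2
r = -180.95 / √(490.04 × 77.2) = -180.95 / 194.5022 ≈ -0.930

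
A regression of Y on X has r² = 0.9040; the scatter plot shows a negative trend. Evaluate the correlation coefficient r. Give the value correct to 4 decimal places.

-0.9508

|r| = √0.9040 = 0.9508
The association is negative, so r = −0.9508.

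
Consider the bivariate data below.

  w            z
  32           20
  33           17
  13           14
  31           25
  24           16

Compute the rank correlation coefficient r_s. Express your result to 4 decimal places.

0.6000

Rank w: 4, 5, 1, 3, 2
Rank z: 4, 3, 1, 5, 2
d = rank(w) − rank(z): 0, 2, 0, -2, 0; Σd² = 8
ρ = 1 − 6Σd² / [n(n²−1)] = 1 − 6×8 / (5×24) = 1 − 48/120 ≈ 0.6000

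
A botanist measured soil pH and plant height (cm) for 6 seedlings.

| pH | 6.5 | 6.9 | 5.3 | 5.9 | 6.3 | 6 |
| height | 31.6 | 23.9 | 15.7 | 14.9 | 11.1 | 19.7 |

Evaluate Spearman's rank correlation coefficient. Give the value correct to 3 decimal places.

Rank pH: 5, 6, 1, 2, 4, 3
Rank height: 6, 5, 3, 2, 1, 4
d = rank(pH) − rank(height): -1, 1, -2, 0, 3, -1; Σd² = 16
ρ = 1 − 6Σd² / [n(n²−1)] = 1 − 6×16 / (6×35) = 1 − 96/210 ≈ 0.543

0.543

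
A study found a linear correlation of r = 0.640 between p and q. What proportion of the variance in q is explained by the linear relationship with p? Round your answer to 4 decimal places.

r² = (0.640)² = 0.4096

0.4096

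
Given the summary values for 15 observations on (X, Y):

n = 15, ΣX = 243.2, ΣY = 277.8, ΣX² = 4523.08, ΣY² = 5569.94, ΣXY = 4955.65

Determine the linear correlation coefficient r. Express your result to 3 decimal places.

0.909

r = (nΣXY − ΣXΣY) / √[(nΣX² − (ΣX)²)(nΣY² − (ΣY)²)]
Numerator: 15×4955.65 − 243.2×277.8 = 6773.79
Denominator: √[(67846.2 − 59146.24)(83549.1 − 77172.84)] = √[8699.96 × 6376.26] = 7448.0338
r = 6773.79 / 7448.0338 ≈ 0.909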